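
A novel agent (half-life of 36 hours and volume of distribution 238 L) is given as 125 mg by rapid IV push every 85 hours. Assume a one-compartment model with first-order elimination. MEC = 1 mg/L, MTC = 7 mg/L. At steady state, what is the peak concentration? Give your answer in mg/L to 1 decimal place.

0.7 mg/L

k = ln2/t½ = ln2/36 ≈ 0.019254 h⁻¹; fraction remaining f = e^(−kτ) = e^(−0.019254×85) ≈ 0.1946.
Accumulation ratio R = 1/(1 − f) ≈ 1/0.8054 ≈ 1.2416.
Single-dose peak C₀ = D/Vd = 125/238 ≈ 0.525 mg/L.
Steady-state peak Cmax,ss = C₀·R ≈ 0.525 × 1.2416 ≈ 0.652 mg/L.
Peak 0.7 mg/L vs MTC 7 mg/L: below toxic threshold.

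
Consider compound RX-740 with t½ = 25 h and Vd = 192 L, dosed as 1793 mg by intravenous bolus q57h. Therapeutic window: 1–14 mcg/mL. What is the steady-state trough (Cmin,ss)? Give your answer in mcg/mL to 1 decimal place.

Over one 57-h interval, 57/25 ≈ 2.28 half-lives elapse, leaving f ≈ 0.2059 of each dose.
Accumulation ratio R = 1/(1 − f) ≈ 1/0.7941 ≈ 1.2593.
Single-dose peak C₀ = D/Vd = 1793/192 ≈ 9.339 mcg/mL.
Steady-state peak Cmax,ss = C₀·R ≈ 9.339 × 1.2593 ≈ 11.761 mcg/mL.
Steady-state trough Cmin,ss = Cmax,ss·f ≈ 11.761 × 0.2059 ≈ 2.422 mcg/mL.
Trough 2.4 mcg/mL vs MEC 1 mcg/mL: adequate.

2.4 mcg/mL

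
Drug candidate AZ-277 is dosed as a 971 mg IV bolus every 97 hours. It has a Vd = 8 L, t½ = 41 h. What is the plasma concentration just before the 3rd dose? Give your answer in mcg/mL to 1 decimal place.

f = (1/2)^(τ/t½) = (1/2)^(97/41) ≈ 0.1940.
C₀ = D/Vd = 971/8 ≈ 121.375 mcg/mL.
Before the 3rd dose, 2 doses have been given. Superposition: Cmin = C₀·(f + f²).
≈ 121.375 × (0.1940 + 0.0376) ≈ 121.375 × 0.2316 ≈ 28.110 mcg/mL.

28.1 mcg/mL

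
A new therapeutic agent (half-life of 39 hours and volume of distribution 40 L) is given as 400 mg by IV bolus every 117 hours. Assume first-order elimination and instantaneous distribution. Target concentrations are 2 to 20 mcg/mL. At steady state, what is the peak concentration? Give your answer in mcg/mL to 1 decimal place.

τ = 117 h = 3 half-lives, so f = (1/2)^3 = 0.125.
Accumulation ratio R = 1/(1 − f) = 1/0.875 = 8/7.
Single-dose peak C₀ = D/Vd = 400/40 = 10 mcg/mL.
Steady-state peak Cmax,ss = C₀·R = 10 × 8/7 ≈ 11.429 mcg/mL.
Peak 11.4 mcg/mL vs MTC 20 mcg/mL: below toxic threshold.

11.4 mcg/mL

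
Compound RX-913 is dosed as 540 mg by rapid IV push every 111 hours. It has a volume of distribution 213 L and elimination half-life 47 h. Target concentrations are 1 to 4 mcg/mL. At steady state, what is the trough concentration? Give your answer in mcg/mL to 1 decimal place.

0.6 mcg/mL

τ/t½ = 111/47 ≈ 2.3617, so fraction remaining f = (1/2)^(111/47) ≈ 0.1946.
At steady state, accumulation factor R = 1/(1 − e^(−kτ)) ≈ 1.2416.
Each bolus raises the concentration by D/Vd = 540/213 ≈ 2.535 mcg/mL.
Cmax,ss = C₀/(1 − f) ≈ 2.535/0.8054 ≈ 3.148 mcg/mL.
Steady-state trough Cmin,ss = Cmax,ss·f ≈ 3.148 × 0.1946 ≈ 0.613 mcg/mL.
Trough 0.6 mcg/mL vs MEC 1 mcg/mL: subtherapeutic.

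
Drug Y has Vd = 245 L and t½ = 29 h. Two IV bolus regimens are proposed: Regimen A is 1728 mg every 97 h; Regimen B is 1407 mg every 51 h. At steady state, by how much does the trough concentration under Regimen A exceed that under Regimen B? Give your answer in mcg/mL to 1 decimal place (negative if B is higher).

Regimen A: f = (1/2)^(97/29) ≈ 0.0984; Cmin,ss = (1728/245)·f/(1−f) ≈ 0.770 mcg/mL.
Regimen B: f = (1/2)^(51/29) ≈ 0.2955; Cmin,ss = (1407/245)·f/(1−f) ≈ 2.409 mcg/mL.
Difference ≈ 0.770 − 2.409 ≈ -1.639 mcg/mL.

-1.6 mcg/mL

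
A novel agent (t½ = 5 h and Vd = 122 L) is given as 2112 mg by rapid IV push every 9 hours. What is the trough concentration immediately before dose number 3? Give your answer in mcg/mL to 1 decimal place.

6.4 mcg/mL

f = (1/2)^(τ/t½) = (1/2)^(9/5) ≈ 0.2872.
C₀ = D/Vd = 2112/122 ≈ 17.311 mcg/mL.
Before the 3rd dose, 2 doses have been given. Superposition: Cmin = C₀·(f + f²).
≈ 17.311 × (0.2872 + 0.0825) ≈ 17.311 × 0.3697 ≈ 6.400 mcg/mL.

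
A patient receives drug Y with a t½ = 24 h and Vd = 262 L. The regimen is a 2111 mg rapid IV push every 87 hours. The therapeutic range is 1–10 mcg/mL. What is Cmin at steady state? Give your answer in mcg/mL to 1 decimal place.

0.7 mcg/mL

Over one 87-h interval, 87/24 ≈ 3.625 half-lives elapse, leaving f ≈ 0.0811 of each dose.
Single-dose peak C₀ = D/Vd = 2111/262 ≈ 8.057 mcg/mL.
Steady-state trough Cmin,ss = C₀·f/(1−f) ≈ 8.057 × 0.0811/0.9189 ≈ 0.711 mcg/mL.
Trough 0.7 mcg/mL vs MEC 1 mcg/mL: subtherapeutic.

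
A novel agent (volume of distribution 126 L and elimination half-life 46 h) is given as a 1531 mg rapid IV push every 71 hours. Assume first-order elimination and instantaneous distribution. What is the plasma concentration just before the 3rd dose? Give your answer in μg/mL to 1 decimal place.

5.6 μg/mL

f = (1/2)^(τ/t½) = (1/2)^(71/46) ≈ 0.3431.
C₀ = D/Vd = 1531/126 ≈ 12.151 μg/mL.
Before the 3rd dose, 2 doses have been given. Superposition: Cmin = C₀·(f + f²).
≈ 12.151 × (0.3431 + 0.1177) ≈ 12.151 × 0.4608 ≈ 5.599 μg/mL.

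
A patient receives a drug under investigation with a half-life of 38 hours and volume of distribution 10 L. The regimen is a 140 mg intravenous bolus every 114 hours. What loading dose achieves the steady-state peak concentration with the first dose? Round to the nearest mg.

f = (1/2)^(114/38) ≈ 0.125000; accumulation ratio R = 1/(1−f) ≈ 1.14286.
Loading dose to hit Cmax,ss on first dose: D_load = D_maint·R ≈ 140 × 1.14286 ≈ 160.00 mg.

160 mg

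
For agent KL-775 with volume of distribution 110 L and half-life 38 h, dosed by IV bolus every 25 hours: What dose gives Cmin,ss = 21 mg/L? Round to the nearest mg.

τ/t½ = 25/38 ≈ 0.65789, so f = (1/2)^(25/38) ≈ 0.633803.
Cmin,ss = (D/Vd)·f/(1−f), so D = Cmin,ss·Vd·(1−f)/f.
D = 21 × 110 × (1−f)/f ≈ 21 × 110 × 0.57778 ≈ 1334.67 mg.

1335 mg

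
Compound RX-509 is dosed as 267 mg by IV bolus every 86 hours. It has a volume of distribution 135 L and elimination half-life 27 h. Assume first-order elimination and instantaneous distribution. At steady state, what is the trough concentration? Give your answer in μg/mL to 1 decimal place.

0.2 μg/mL

Over one 86-h interval, 86/27 ≈ 3.1852 half-lives elapse, leaving f ≈ 0.1099 of each dose.
Accumulation ratio R = 1/(1 − f) ≈ 1/0.8901 ≈ 1.1235.
Each bolus raises the concentration by D/Vd = 267/135 ≈ 1.978 μg/mL.
Steady-state peak Cmax,ss = C₀·R ≈ 1.978 × 1.1235 ≈ 2.222 μg/mL.
Steady-state trough Cmin,ss = Cmax,ss·f ≈ 2.222 × 0.1099 ≈ 0.244 μg/mL.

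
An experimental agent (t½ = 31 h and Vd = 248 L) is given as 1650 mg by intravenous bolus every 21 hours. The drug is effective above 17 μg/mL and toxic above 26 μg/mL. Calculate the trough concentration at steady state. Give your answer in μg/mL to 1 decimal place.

Over one 21-h interval, 21/31 ≈ 0.67742 half-lives elapse, leaving f ≈ 0.6253 of each dose.
At steady state, accumulation factor R = 1/(1 − e^(−kτ)) ≈ 2.6688.
Each bolus raises the concentration by D/Vd = 1650/248 ≈ 6.653 μg/mL.
Steady-state peak Cmax,ss = C₀·R ≈ 6.653 × 2.6688 ≈ 17.756 μg/mL.
One interval later, Cmin,ss = Cmax,ss·e^(−kτ) ≈ 17.756 × 0.6253 ≈ 11.103 μg/mL.
Trough 11.1 μg/mL vs MEC 17 μg/mL: subtherapeutic.

11.1 μg/mL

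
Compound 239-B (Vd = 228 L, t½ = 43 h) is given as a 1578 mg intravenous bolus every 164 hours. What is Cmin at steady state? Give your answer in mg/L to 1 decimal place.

0.5 mg/L

k = ln2/t½ = ln2/43 ≈ 0.016120 h⁻¹; fraction remaining f = e^(−kτ) = e^(−0.016120×164) ≈ 0.0711.
Accumulation ratio R = 1/(1 − f) ≈ 1/0.9289 ≈ 1.0765.
Single-dose peak C₀ = D/Vd = 1578/228 ≈ 6.921 mg/L.
Steady-state peak Cmax,ss = C₀·R ≈ 6.921 × 1.0765 ≈ 7.450 mg/L.
One interval later, Cmin,ss = Cmax,ss·e^(−kτ) ≈ 7.450 × 0.0711 ≈ 0.530 mg/L.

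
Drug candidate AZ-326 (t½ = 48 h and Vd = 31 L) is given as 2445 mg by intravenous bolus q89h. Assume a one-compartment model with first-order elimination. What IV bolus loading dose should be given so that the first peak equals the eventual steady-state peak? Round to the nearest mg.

3380 mg

f = (1/2)^(89/48) ≈ 0.276592; accumulation ratio R = 1/(1−f) ≈ 1.38235.
Loading dose to hit Cmax,ss on first dose: D_load = D_maint·R ≈ 2445 × 1.38235 ≈ 3379.85 mg.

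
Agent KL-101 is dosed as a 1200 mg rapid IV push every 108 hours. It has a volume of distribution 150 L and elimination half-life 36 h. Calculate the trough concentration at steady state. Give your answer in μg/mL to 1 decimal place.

τ = 108 h = 3 half-lives, so f = (1/2)^3 = 0.125.
Accumulation ratio R = 1/(1 − f) = 1/0.875 = 8/7.
Single-dose peak C₀ = D/Vd = 1200/150 = 8 μg/mL.
Steady-state peak Cmax,ss = C₀·R = 8 × 8/7 ≈ 9.143 μg/mL.
Steady-state trough Cmin,ss = Cmax,ss·f ≈ 9.143 × 0.125 ≈ 1.143 μg/mL.

1.1 μg/mL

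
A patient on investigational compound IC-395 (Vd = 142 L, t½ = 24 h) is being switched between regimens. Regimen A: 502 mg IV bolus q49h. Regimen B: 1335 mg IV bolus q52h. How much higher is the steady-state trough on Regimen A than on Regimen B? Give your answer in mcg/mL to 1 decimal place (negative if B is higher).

Regimen A: f = (1/2)^(49/24) ≈ 0.2429; Cmin,ss = (502/142)·f/(1−f) ≈ 1.134 mcg/mL.
Regimen B: f = (1/2)^(52/24) ≈ 0.2227; Cmin,ss = (1335/142)·f/(1−f) ≈ 2.694 mcg/mL.
Difference ≈ 1.134 − 2.694 ≈ -1.560 mcg/mL.

-1.6 mcg/mL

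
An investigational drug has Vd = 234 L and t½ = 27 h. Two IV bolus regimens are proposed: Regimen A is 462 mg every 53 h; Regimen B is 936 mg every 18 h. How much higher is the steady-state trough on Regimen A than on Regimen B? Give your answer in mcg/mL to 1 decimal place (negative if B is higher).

-6.1 mcg/mL

Regimen A: f = (1/2)^(53/27) ≈ 0.2565; Cmin,ss = (462/234)·f/(1−f) ≈ 0.681 mcg/mL.
Regimen B: f = (1/2)^(18/27) ≈ 0.6300; Cmin,ss = (936/234)·f/(1−f) ≈ 6.811 mcg/mL.
Difference ≈ 0.681 − 6.811 ≈ -6.130 mcg/mL.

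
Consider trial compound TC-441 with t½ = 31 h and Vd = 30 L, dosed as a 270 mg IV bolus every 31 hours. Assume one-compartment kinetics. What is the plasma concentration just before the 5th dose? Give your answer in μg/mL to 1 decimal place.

8.4 μg/mL

f = (1/2)^(τ/t½) = (1/2)^(31/31) ≈ 0.5000.
C₀ = D/Vd = 270/30 ≈ 9.000 μg/mL.
Before the 5th dose, 4 doses have been given. Superposition: Cmin = C₀·(f + f² + … + f^4).
≈ 9.000 × (0.5000 + 0.2500 + 0.1250 + 0.0625) ≈ 9.000 × 0.9375 ≈ 8.438 μg/mL.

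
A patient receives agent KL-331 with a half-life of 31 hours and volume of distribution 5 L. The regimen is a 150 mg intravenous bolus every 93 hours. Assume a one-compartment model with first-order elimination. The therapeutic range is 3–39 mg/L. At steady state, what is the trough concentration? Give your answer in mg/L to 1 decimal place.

The dosing interval is 3 half-lives, so f = 2^(−3) = 0.125.
At steady state, R = 1/(1 − 0.125) = 8/7.
Single-dose peak C₀ = D/Vd = 150/5 = 30 mg/L.
Steady-state peak Cmax,ss = C₀·R = 30 × 8/7 ≈ 34.286 mg/L.
Steady-state trough Cmin,ss = Cmax,ss·f ≈ 34.286 × 0.125 ≈ 4.286 mg/L.
Trough 4.3 mg/L vs MEC 3 mg/L: adequate.

4.3 mg/L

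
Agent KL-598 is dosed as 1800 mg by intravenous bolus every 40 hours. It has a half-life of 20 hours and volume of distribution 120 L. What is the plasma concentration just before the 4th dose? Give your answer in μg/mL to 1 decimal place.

f = (1/2)^(τ/t½) = (1/2)^(40/20) ≈ 0.2500.
C₀ = D/Vd = 1800/120 ≈ 15.000 μg/mL.
Before the 4th dose, 3 doses have been given. Superposition: Cmin = C₀·(f + f² + … + f^3).
≈ 15.000 × (0.2500 + 0.0625 + 0.0156) ≈ 15.000 × 0.3281 ≈ 4.921 μg/mL.

4.9 μg/mL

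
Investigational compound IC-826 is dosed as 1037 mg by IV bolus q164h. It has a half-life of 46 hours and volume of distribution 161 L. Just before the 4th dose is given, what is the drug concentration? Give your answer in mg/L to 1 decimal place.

f = (1/2)^(τ/t½) = (1/2)^(164/46) ≈ 0.0845.
C₀ = D/Vd = 1037/161 ≈ 6.441 mg/L.
Before the 4th dose, 3 doses have been given. Superposition: Cmin = C₀·(f + f² + … + f^3).
≈ 6.441 × (0.0845 + 0.0071 + 0.0006) ≈ 6.441 × 0.0922 ≈ 0.594 mg/L.

0.6 mg/L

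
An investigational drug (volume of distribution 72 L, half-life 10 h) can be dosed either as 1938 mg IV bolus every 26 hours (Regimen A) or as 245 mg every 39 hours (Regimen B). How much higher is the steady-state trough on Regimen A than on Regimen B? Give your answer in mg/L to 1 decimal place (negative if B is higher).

5.1 mg/L

Regimen A: f = (1/2)^(26/10) ≈ 0.1649; Cmin,ss = (1938/72)·f/(1−f) ≈ 5.315 mg/L.
Regimen B: f = (1/2)^(39/10) ≈ 0.0670; Cmin,ss = (245/72)·f/(1−f) ≈ 0.244 mg/L.
Difference ≈ 5.315 − 0.244 ≈ 5.071 mg/L.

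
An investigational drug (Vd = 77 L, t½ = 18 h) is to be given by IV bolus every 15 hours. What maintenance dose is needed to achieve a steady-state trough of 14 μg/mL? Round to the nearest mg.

843 mg

τ/t½ = 15/18 ≈ 0.83333, so f = (1/2)^(15/18) ≈ 0.561231.
Cmin,ss = (D/Vd)·f/(1−f), so D = Cmin,ss·Vd·(1−f)/f.
D = 14 × 77 × (1−f)/f ≈ 14 × 77 × 0.78180 ≈ 842.78 mg.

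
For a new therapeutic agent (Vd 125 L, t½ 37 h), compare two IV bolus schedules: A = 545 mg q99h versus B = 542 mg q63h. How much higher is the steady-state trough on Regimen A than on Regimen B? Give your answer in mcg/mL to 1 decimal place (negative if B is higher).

Regimen A: f = (1/2)^(99/37) ≈ 0.1565; Cmin,ss = (545/125)·f/(1−f) ≈ 0.809 mcg/mL.
Regimen B: f = (1/2)^(63/37) ≈ 0.3072; Cmin,ss = (542/125)·f/(1−f) ≈ 1.923 mcg/mL.
Difference ≈ 0.809 − 1.923 ≈ -1.114 mcg/mL.

-1.1 mcg/mL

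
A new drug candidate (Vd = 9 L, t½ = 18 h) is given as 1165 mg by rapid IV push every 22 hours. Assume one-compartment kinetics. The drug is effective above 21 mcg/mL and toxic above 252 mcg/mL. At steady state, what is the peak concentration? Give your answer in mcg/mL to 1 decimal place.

226.5 mcg/mL

τ/t½ = 22/18 ≈ 1.2222, so fraction remaining f = (1/2)^(22/18) ≈ 0.4286.
At steady state, accumulation factor R = 1/(1 − e^(−kτ)) ≈ 1.7501.
Each bolus raises the concentration by D/Vd = 1165/9 ≈ 129.444 mcg/mL.
Steady-state peak Cmax,ss = C₀·R ≈ 129.444 × 1.7501 ≈ 226.540 mcg/mL.
Peak 226.5 mcg/mL vs MTC 252 mcg/mL: below toxic threshold.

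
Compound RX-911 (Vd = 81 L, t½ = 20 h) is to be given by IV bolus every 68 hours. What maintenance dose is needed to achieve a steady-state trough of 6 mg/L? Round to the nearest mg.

τ/t½ = 68/20 ≈ 3.4, so f = (1/2)^(68/20) ≈ 0.094732.
Cmin,ss = (D/Vd)·f/(1−f), so D = Cmin,ss·Vd·(1−f)/f.
D = 6 × 81 × (1−f)/f ≈ 6 × 81 × 9.55610 ≈ 4644.26 mg.

4644 mg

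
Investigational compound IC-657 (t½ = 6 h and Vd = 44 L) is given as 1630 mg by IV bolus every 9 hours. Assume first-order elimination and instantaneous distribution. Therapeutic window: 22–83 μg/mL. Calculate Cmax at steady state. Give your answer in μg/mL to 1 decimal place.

Over one 9-h interval, 9/6 ≈ 1.5 half-lives elapse, leaving f ≈ 0.3536 of each dose.
Accumulation ratio R = 1/(1 − f) ≈ 1/0.6464 ≈ 1.5470.
Each bolus raises the concentration by D/Vd = 1630/44 ≈ 37.045 μg/mL.
Steady-state peak Cmax,ss = C₀·R ≈ 37.045 × 1.5470 ≈ 57.309 μg/mL.
Peak 57.3 μg/mL vs MTC 83 μg/mL: below toxic threshold.

57.3 μg/mL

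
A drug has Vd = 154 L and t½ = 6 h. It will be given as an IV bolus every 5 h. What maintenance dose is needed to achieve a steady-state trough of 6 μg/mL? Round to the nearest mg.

722 mg

τ/t½ = 5/6 ≈ 0.83333, so f = (1/2)^(5/6) ≈ 0.561231.
Cmin,ss = (D/Vd)·f/(1−f), so D = Cmin,ss·Vd·(1−f)/f.
D = 6 × 154 × (1−f)/f ≈ 6 × 154 × 0.78180 ≈ 722.38 mg.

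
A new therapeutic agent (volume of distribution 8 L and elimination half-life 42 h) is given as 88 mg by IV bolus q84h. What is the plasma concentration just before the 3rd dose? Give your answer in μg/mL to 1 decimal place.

f = (1/2)^(τ/t½) = (1/2)^(84/42) ≈ 0.2500.
C₀ = D/Vd = 88/8 ≈ 11.000 μg/mL.
Before the 3rd dose, 2 doses have been given. Superposition: Cmin = C₀·(f + f²).
≈ 11.000 × (0.2500 + 0.0625) ≈ 11.000 × 0.3125 ≈ 3.438 μg/mL.

3.4 μg/mL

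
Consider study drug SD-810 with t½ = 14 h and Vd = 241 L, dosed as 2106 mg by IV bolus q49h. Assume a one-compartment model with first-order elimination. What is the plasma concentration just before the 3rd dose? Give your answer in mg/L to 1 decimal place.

0.8 mg/L

f = (1/2)^(τ/t½) = (1/2)^(49/14) ≈ 0.0884.
C₀ = D/Vd = 2106/241 ≈ 8.739 mg/L.
Before the 3rd dose, 2 doses have been given. Superposition: Cmin = C₀·(f + f²).
≈ 8.739 × (0.0884 + 0.0078) ≈ 8.739 × 0.0962 ≈ 0.841 mg/L.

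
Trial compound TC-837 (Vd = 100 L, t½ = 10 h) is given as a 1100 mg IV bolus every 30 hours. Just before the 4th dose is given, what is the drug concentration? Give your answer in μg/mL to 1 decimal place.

f = (1/2)^(τ/t½) = (1/2)^(30/10) ≈ 0.1250.
C₀ = D/Vd = 1100/100 ≈ 11.000 μg/mL.
Before the 4th dose, 3 doses have been given. Superposition: Cmin = C₀·(f + f² + … + f^3).
≈ 11.000 × (0.1250 + 0.0156 + 0.0020) ≈ 11.000 × 0.1426 ≈ 1.569 μg/mL.

1.6 μg/mL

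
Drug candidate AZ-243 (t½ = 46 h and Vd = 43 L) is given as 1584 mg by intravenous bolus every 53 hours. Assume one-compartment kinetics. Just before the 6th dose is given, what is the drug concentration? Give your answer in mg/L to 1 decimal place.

29.6 mg/L

f = (1/2)^(τ/t½) = (1/2)^(53/46) ≈ 0.4499.
C₀ = D/Vd = 1584/43 ≈ 36.837 mg/L.
Before the 6th dose, 5 doses have been given. Superposition: Cmin = C₀·(f + f² + … + f^5).
≈ 36.837 × (0.4499 + 0.2024 + 0.0911 + 0.0410 + 0.0184) ≈ 36.837 × 0.8028 ≈ 29.573 mg/L.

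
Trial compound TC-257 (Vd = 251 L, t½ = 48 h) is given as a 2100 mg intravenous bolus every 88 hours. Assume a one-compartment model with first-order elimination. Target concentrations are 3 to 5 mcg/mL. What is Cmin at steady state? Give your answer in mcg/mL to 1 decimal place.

k = ln2/t½ = ln2/48 ≈ 0.014441 h⁻¹; fraction remaining f = e^(−kτ) = e^(−0.014441×88) ≈ 0.2806.
Each bolus raises the concentration by D/Vd = 2100/251 ≈ 8.367 mcg/mL.
Steady-state trough Cmin,ss = C₀·f/(1−f) ≈ 8.367 × 0.2806/0.7194 ≈ 3.264 mcg/mL.
Trough 3.3 mcg/mL vs MEC 3 mcg/mL: adequate.

3.3 mcg/mL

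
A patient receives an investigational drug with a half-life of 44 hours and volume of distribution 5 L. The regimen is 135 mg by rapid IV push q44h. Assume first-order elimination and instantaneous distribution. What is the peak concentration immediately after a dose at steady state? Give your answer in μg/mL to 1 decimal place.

54.0 μg/mL

The dosing interval is 1 half-life, so f = 2^(−1) = 0.5.
At steady state, R = 1/(1 − 0.5) = 2/1.
Single-dose peak C₀ = D/Vd = 135/5 = 27 μg/mL.
Steady-state peak Cmax,ss = C₀·R = 27 × 2/1 ≈ 54.000 μg/mL.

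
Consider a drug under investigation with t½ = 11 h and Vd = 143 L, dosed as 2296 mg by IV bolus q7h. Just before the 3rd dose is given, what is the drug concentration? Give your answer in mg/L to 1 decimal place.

f = (1/2)^(τ/t½) = (1/2)^(7/11) ≈ 0.6433.
C₀ = D/Vd = 2296/143 ≈ 16.056 mg/L.
Before the 3rd dose, 2 doses have been given. Superposition: Cmin = C₀·(f + f²).
≈ 16.056 × (0.6433 + 0.4138) ≈ 16.056 × 1.0571 ≈ 16.973 mg/L.

17.0 mg/L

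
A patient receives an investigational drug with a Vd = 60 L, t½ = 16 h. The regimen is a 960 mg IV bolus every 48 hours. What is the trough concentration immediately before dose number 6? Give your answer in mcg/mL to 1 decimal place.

2.3 mcg/mL

f = (1/2)^(τ/t½) = (1/2)^(48/16) ≈ 0.1250.
C₀ = D/Vd = 960/60 ≈ 16.000 mcg/mL.
Before the 6th dose, 5 doses have been given. Superposition: Cmin = C₀·(f + f² + … + f^5).
≈ 16.000 × (0.1250 + 0.0156 + 0.0020 + 0.0002 + 0.0000) ≈ 16.000 × 0.1428 ≈ 2.285 mcg/mL.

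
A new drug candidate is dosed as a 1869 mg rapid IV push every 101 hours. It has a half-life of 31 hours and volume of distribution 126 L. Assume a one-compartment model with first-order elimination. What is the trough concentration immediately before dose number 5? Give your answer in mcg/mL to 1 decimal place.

1.7 mcg/mL

f = (1/2)^(τ/t½) = (1/2)^(101/31) ≈ 0.1045.
C₀ = D/Vd = 1869/126 ≈ 14.833 mcg/mL.
Before the 5th dose, 4 doses have been given. Superposition: Cmin = C₀·(f + f² + … + f^4).
≈ 14.833 × (0.1045 + 0.0109 + 0.0011 + 0.0001) ≈ 14.833 × 0.1166 ≈ 1.730 mcg/mL.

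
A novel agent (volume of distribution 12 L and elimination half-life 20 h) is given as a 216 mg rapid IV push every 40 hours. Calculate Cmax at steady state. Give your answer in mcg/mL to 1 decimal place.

24.0 mcg/mL

τ = 40 h = 2 half-lives, so f = (1/2)^2 = 0.25.
Accumulation ratio R = 1/(1 − f) = 1/0.75 = 4/3.
Single-dose peak C₀ = D/Vd = 216/12 = 18 mcg/mL.
Steady-state peak Cmax,ss = C₀·R = 18 × 4/3 ≈ 24.000 mcg/mL.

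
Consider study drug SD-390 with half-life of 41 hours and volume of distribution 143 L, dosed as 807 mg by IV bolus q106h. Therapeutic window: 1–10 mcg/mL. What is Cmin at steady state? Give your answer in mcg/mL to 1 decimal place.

k = ln2/t½ = ln2/41 ≈ 0.016906 h⁻¹; fraction remaining f = e^(−kτ) = e^(−0.016906×106) ≈ 0.1666.
At steady state, accumulation factor R = 1/(1 − e^(−kτ)) ≈ 1.1999.
Each bolus raises the concentration by D/Vd = 807/143 ≈ 5.643 mcg/mL.
Cmax,ss = C₀/(1 − f) ≈ 5.643/0.8334 ≈ 6.771 mcg/mL.
Steady-state trough Cmin,ss = Cmax,ss·f ≈ 6.771 × 0.1666 ≈ 1.128 mcg/mL.
Trough 1.1 mcg/mL vs MEC 1 mcg/mL: adequate.

1.1 mcg/mL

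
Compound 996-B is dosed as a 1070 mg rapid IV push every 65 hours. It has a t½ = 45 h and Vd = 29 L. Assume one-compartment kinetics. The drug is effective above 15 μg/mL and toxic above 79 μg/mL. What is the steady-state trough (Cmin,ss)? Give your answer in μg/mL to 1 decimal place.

τ/t½ = 65/45 ≈ 1.4444, so fraction remaining f = (1/2)^(65/45) ≈ 0.3674.
Each bolus raises the concentration by D/Vd = 1070/29 ≈ 36.897 μg/mL.
Steady-state trough Cmin,ss = C₀·f/(1−f) ≈ 36.897 × 0.3674/0.6326 ≈ 21.429 μg/mL.
Trough 21.4 μg/mL vs MEC 15 μg/mL: adequate.

21.4 μg/mL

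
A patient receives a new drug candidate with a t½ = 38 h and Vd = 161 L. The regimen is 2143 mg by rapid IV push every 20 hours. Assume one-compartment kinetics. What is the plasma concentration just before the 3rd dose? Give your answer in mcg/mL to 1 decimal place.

f = (1/2)^(τ/t½) = (1/2)^(20/38) ≈ 0.6943.
C₀ = D/Vd = 2143/161 ≈ 13.311 mcg/mL.
Before the 3rd dose, 2 doses have been given. Superposition: Cmin = C₀·(f + f²).
≈ 13.311 × (0.6943 + 0.4821) ≈ 13.311 × 1.1764 ≈ 15.659 mcg/mL.

15.7 mcg/mL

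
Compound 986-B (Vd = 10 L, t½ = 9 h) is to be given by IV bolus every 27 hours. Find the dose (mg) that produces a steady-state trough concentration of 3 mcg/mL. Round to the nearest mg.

τ/t½ = 27/9 ≈ 3, so f = (1/2)^(27/9) ≈ 0.125000.
Cmin,ss = (D/Vd)·f/(1−f), so D = Cmin,ss·Vd·(1−f)/f.
D = 3 × 10 × (1−f)/f ≈ 3 × 10 × 7.00000 ≈ 210.00 mg.

210 mg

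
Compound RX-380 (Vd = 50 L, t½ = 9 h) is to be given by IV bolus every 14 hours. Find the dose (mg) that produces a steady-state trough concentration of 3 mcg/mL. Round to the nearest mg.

τ/t½ = 14/9 ≈ 1.5556, so f = (1/2)^(14/9) ≈ 0.340198.
Cmin,ss = (D/Vd)·f/(1−f), so D = Cmin,ss·Vd·(1−f)/f.
D = 3 × 50 × (1−f)/f ≈ 3 × 50 × 1.93946 ≈ 290.92 mg.

291 mg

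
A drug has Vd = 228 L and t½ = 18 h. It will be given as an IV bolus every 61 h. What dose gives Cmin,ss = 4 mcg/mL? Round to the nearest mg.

8641 mg

τ/t½ = 61/18 ≈ 3.3889, so f = (1/2)^(61/18) ≈ 0.095465.
Cmin,ss = (D/Vd)·f/(1−f), so D = Cmin,ss·Vd·(1−f)/f.
D = 4 × 228 × (1−f)/f ≈ 4 × 228 × 9.47504 ≈ 8641.24 mg.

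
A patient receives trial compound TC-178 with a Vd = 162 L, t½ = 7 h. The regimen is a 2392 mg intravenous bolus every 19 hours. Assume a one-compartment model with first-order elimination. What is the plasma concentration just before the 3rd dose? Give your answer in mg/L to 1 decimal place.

2.6 mg/L

f = (1/2)^(τ/t½) = (1/2)^(19/7) ≈ 0.1524.
C₀ = D/Vd = 2392/162 ≈ 14.765 mg/L.
Before the 3rd dose, 2 doses have been given. Superposition: Cmin = C₀·(f + f²).
≈ 14.765 × (0.1524 + 0.0232) ≈ 14.765 × 0.1756 ≈ 2.593 mg/L.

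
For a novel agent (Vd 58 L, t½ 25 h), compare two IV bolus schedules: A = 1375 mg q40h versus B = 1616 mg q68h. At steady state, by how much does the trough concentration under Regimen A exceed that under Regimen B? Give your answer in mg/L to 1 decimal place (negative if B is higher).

Regimen A: f = (1/2)^(40/25) ≈ 0.3299; Cmin,ss = (1375/58)·f/(1−f) ≈ 11.671 mg/L.
Regimen B: f = (1/2)^(68/25) ≈ 0.1518; Cmin,ss = (1616/58)·f/(1−f) ≈ 4.986 mg/L.
Difference ≈ 11.671 − 4.986 ≈ 6.685 mg/L.

6.7 mg/L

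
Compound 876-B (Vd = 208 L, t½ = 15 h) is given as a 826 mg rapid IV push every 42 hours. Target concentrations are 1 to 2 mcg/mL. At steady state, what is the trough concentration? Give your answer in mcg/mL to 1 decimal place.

0.7 mcg/mL

Over one 42-h interval, 42/15 ≈ 2.8 half-lives elapse, leaving f ≈ 0.1436 of each dose.
Each bolus raises the concentration by D/Vd = 826/208 ≈ 3.971 mcg/mL.
Steady-state trough Cmin,ss = C₀·f/(1−f) ≈ 3.971 × 0.1436/0.8564 ≈ 0.666 mcg/mL.
Trough 0.7 mcg/mL vs MEC 1 mcg/mL: subtherapeutic.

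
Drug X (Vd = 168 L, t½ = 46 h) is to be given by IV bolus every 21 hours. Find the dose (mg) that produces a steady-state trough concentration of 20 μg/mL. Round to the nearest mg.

1251 mg

τ/t½ = 21/46 ≈ 0.45652, so f = (1/2)^(21/46) ≈ 0.728741.
Cmin,ss = (D/Vd)·f/(1−f), so D = Cmin,ss·Vd·(1−f)/f.
D = 20 × 168 × (1−f)/f ≈ 20 × 168 × 0.37223 ≈ 1250.69 mg.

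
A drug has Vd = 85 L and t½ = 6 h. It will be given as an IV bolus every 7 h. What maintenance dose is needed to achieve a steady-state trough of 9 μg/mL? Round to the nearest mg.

τ/t½ = 7/6 ≈ 1.1667, so f = (1/2)^(7/6) ≈ 0.445449.
Cmin,ss = (D/Vd)·f/(1−f), so D = Cmin,ss·Vd·(1−f)/f.
D = 9 × 85 × (1−f)/f ≈ 9 × 85 × 1.24493 ≈ 952.37 mg.

952 mg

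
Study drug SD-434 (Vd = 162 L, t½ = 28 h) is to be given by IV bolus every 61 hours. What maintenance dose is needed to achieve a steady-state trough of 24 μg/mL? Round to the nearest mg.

τ/t½ = 61/28 ≈ 2.1786, so f = (1/2)^(61/28) ≈ 0.220894.
Cmin,ss = (D/Vd)·f/(1−f), so D = Cmin,ss·Vd·(1−f)/f.
D = 24 × 162 × (1−f)/f ≈ 24 × 162 × 3.52706 ≈ 13713.21 mg.

13713 mg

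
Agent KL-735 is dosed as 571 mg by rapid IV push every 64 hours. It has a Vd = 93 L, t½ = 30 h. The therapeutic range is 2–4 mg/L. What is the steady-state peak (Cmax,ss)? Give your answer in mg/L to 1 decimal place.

8.0 mg/L

Over one 64-h interval, 64/30 ≈ 2.1333 half-lives elapse, leaving f ≈ 0.2279 of each dose.
At steady state, accumulation factor R = 1/(1 − e^(−kτ)) ≈ 1.2952.
Each bolus raises the concentration by D/Vd = 571/93 ≈ 6.140 mg/L.
Cmax,ss = C₀/(1 − f) ≈ 6.140/0.7721 ≈ 7.952 mg/L.
Peak 8.0 mg/L vs MTC 4 mg/L: exceeds toxic threshold.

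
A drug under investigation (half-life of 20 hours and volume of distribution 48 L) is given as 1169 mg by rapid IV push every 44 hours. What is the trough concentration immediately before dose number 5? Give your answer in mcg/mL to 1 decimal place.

6.8 mcg/mL

f = (1/2)^(τ/t½) = (1/2)^(44/20) ≈ 0.2176.
C₀ = D/Vd = 1169/48 ≈ 24.354 mcg/mL.
Before the 5th dose, 4 doses have been given. Superposition: Cmin = C₀·(f + f² + … + f^4).
≈ 24.354 × (0.2176 + 0.0473 + 0.0103 + 0.0022) ≈ 24.354 × 0.2774 ≈ 6.756 mcg/mL.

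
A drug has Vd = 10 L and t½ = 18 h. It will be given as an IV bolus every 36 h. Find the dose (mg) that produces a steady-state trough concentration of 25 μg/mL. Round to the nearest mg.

τ/t½ = 36/18 ≈ 2, so f = (1/2)^(36/18) ≈ 0.250000.
Cmin,ss = (D/Vd)·f/(1−f), so D = Cmin,ss·Vd·(1−f)/f.
D = 25 × 10 × (1−f)/f ≈ 25 × 10 × 3.00000 ≈ 750.00 mg.

750 mg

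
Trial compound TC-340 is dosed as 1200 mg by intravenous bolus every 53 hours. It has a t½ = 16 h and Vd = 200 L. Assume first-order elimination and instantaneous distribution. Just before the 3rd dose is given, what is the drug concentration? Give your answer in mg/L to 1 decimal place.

f = (1/2)^(τ/t½) = (1/2)^(53/16) ≈ 0.1007.
C₀ = D/Vd = 1200/200 ≈ 6.000 mg/L.
Before the 3rd dose, 2 doses have been given. Superposition: Cmin = C₀·(f + f²).
≈ 6.000 × (0.1007 + 0.0101) ≈ 6.000 × 0.1108 ≈ 0.665 mg/L.

0.7 mg/L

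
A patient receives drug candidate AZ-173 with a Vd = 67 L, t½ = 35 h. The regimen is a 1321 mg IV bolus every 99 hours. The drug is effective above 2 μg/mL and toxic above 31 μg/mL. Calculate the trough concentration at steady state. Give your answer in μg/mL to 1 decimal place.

3.2 μg/mL

τ/t½ = 99/35 ≈ 2.8286, so fraction remaining f = (1/2)^(99/35) ≈ 0.1408.
At steady state, accumulation factor R = 1/(1 − e^(−kτ)) ≈ 1.1639.
Each bolus raises the concentration by D/Vd = 1321/67 ≈ 19.716 μg/mL.
Cmax,ss = C₀/(1 − f) ≈ 19.716/0.8592 ≈ 22.947 μg/mL.
One interval later, Cmin,ss = Cmax,ss·e^(−kτ) ≈ 22.947 × 0.1408 ≈ 3.231 μg/mL.
Trough 3.2 μg/mL vs MEC 2 μg/mL: adequate.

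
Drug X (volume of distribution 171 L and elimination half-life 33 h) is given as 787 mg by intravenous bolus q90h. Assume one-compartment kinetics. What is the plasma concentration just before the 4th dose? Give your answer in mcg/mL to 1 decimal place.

0.8 mcg/mL

f = (1/2)^(τ/t½) = (1/2)^(90/33) ≈ 0.1510.
C₀ = D/Vd = 787/171 ≈ 4.602 mcg/mL.
Before the 4th dose, 3 doses have been given. Superposition: Cmin = C₀·(f + f² + … + f^3).
≈ 4.602 × (0.1510 + 0.0228 + 0.0034) ≈ 4.602 × 0.1772 ≈ 0.815 mcg/mL.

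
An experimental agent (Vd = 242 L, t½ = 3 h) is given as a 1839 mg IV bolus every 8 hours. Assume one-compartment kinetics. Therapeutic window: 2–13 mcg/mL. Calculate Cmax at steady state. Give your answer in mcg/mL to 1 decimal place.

9.0 mcg/mL

τ/t½ = 8/3 ≈ 2.6667, so fraction remaining f = (1/2)^(8/3) ≈ 0.1575.
Accumulation ratio R = 1/(1 − f) ≈ 1/0.8425 ≈ 1.1869.
Single-dose peak C₀ = D/Vd = 1839/242 ≈ 7.599 mcg/mL.
Steady-state peak Cmax,ss = C₀·R ≈ 7.599 × 1.1869 ≈ 9.019 mcg/mL.
Peak 9.0 mcg/mL vs MTC 13 mcg/mL: below toxic threshold.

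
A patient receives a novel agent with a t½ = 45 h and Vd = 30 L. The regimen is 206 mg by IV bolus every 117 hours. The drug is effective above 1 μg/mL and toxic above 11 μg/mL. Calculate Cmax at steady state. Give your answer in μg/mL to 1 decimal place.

τ/t½ = 117/45 ≈ 2.6, so fraction remaining f = (1/2)^(117/45) ≈ 0.1649.
Accumulation ratio R = 1/(1 − f) ≈ 1/0.8351 ≈ 1.1975.
Each bolus raises the concentration by D/Vd = 206/30 ≈ 6.867 μg/mL.
Cmax,ss = C₀/(1 − f) ≈ 6.867/0.8351 ≈ 8.223 μg/mL.
Peak 8.2 μg/mL vs MTC 11 μg/mL: below toxic threshold.

8.2 μg/mL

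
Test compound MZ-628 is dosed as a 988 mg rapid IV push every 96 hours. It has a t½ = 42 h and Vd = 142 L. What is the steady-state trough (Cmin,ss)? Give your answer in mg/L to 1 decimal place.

Over one 96-h interval, 96/42 ≈ 2.2857 half-lives elapse, leaving f ≈ 0.2051 of each dose.
Single-dose peak C₀ = D/Vd = 988/142 ≈ 6.958 mg/L.
Steady-state trough Cmin,ss = C₀·f/(1−f) ≈ 6.958 × 0.2051/0.7949 ≈ 1.795 mg/L.

1.8 mg/L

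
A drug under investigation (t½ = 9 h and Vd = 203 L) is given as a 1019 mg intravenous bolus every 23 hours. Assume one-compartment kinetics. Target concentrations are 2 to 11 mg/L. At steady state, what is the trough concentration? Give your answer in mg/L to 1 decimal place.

1.0 mg/L

k = ln2/t½ = ln2/9 ≈ 0.077016 h⁻¹; fraction remaining f = e^(−kτ) = e^(−0.077016×23) ≈ 0.1701.
Each bolus raises the concentration by D/Vd = 1019/203 ≈ 5.020 mg/L.
Steady-state trough Cmin,ss = C₀·f/(1−f) ≈ 5.020 × 0.1701/0.8299 ≈ 1.029 mg/L.
Trough 1.0 mg/L vs MEC 2 mg/L: subtherapeutic.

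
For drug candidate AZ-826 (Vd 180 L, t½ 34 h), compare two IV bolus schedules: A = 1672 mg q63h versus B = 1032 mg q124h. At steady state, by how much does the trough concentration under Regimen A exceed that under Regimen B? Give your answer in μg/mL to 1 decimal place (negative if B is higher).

Regimen A: f = (1/2)^(63/34) ≈ 0.2768; Cmin,ss = (1672/180)·f/(1−f) ≈ 3.555 μg/mL.
Regimen B: f = (1/2)^(124/34) ≈ 0.0798; Cmin,ss = (1032/180)·f/(1−f) ≈ 0.497 μg/mL.
Difference ≈ 3.555 − 0.497 ≈ 3.058 μg/mL.

3.1 μg/mL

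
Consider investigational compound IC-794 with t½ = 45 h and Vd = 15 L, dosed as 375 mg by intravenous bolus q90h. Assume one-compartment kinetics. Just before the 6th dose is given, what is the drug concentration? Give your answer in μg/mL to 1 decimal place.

8.3 μg/mL

f = (1/2)^(τ/t½) = (1/2)^(90/45) ≈ 0.2500.
C₀ = D/Vd = 375/15 ≈ 25.000 μg/mL.
Before the 6th dose, 5 doses have been given. Superposition: Cmin = C₀·(f + f² + … + f^5).
≈ 25.000 × (0.2500 + 0.0625 + 0.0156 + 0.0039 + 0.0010) ≈ 25.000 × 0.3330 ≈ 8.325 μg/mL.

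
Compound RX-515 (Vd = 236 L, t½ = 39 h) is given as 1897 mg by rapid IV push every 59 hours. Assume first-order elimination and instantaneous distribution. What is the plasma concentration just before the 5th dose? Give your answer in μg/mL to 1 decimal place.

f = (1/2)^(τ/t½) = (1/2)^(59/39) ≈ 0.3504.
C₀ = D/Vd = 1897/236 ≈ 8.038 μg/mL.
Before the 5th dose, 4 doses have been given. Superposition: Cmin = C₀·(f + f² + … + f^4).
≈ 8.038 × (0.3504 + 0.1228 + 0.0430 + 0.0151) ≈ 8.038 × 0.5313 ≈ 4.271 μg/mL.

4.3 μg/mL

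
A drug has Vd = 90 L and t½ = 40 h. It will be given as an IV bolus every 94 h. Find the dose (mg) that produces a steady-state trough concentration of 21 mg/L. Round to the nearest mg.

7746 mg

τ/t½ = 94/40 ≈ 2.35, so f = (1/2)^(94/40) ≈ 0.196146.
Cmin,ss = (D/Vd)·f/(1−f), so D = Cmin,ss·Vd·(1−f)/f.
D = 21 × 90 × (1−f)/f ≈ 21 × 90 × 4.09824 ≈ 7745.67 mg.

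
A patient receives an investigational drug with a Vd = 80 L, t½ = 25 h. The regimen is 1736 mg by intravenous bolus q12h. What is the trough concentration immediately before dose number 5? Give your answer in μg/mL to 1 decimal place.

f = (1/2)^(τ/t½) = (1/2)^(12/25) ≈ 0.7170.
C₀ = D/Vd = 1736/80 ≈ 21.700 μg/mL.
Before the 5th dose, 4 doses have been given. Superposition: Cmin = C₀·(f + f² + … + f^4).
≈ 21.700 × (0.7170 + 0.5141 + 0.3686 + 0.2643) ≈ 21.700 × 1.8640 ≈ 40.449 μg/mL.

40.4 μg/mL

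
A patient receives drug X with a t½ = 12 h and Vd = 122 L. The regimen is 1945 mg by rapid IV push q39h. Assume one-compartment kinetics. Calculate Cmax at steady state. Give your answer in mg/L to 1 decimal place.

k = ln2/t½ = ln2/12 ≈ 0.057762 h⁻¹; fraction remaining f = e^(−kτ) = e^(−0.057762×39) ≈ 0.1051.
At steady state, accumulation factor R = 1/(1 − e^(−kτ)) ≈ 1.1174.
Each bolus raises the concentration by D/Vd = 1945/122 ≈ 15.943 mg/L.
Cmax,ss = C₀/(1 − f) ≈ 15.943/0.8949 ≈ 17.815 mg/L.

17.8 mg/L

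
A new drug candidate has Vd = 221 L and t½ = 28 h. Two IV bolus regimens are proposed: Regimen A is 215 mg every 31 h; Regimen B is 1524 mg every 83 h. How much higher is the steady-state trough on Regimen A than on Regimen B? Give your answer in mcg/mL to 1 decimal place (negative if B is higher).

-0.2 mcg/mL

Regimen A: f = (1/2)^(31/28) ≈ 0.4642; Cmin,ss = (215/221)·f/(1−f) ≈ 0.843 mcg/mL.
Regimen B: f = (1/2)^(83/28) ≈ 0.1281; Cmin,ss = (1524/221)·f/(1−f) ≈ 1.013 mcg/mL.
Difference ≈ 0.843 − 1.013 ≈ -0.170 mcg/mL.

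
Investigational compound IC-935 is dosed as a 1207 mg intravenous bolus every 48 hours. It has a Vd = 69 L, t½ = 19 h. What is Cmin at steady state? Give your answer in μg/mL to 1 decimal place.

τ/t½ = 48/19 ≈ 2.5263, so fraction remaining f = (1/2)^(48/19) ≈ 0.1736.
Single-dose peak C₀ = D/Vd = 1207/69 ≈ 17.493 μg/mL.
Steady-state trough Cmin,ss = C₀·f/(1−f) ≈ 17.493 × 0.1736/0.8264 ≈ 3.675 μg/mL.

3.7 μg/mL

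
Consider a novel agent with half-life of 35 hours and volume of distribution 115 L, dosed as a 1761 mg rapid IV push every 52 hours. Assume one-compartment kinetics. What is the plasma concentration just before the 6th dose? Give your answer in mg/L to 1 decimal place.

8.5 mg/L

f = (1/2)^(τ/t½) = (1/2)^(52/35) ≈ 0.3571.
C₀ = D/Vd = 1761/115 ≈ 15.313 mg/L.
Before the 6th dose, 5 doses have been given. Superposition: Cmin = C₀·(f + f² + … + f^5).
≈ 15.313 × (0.3571 + 0.1275 + 0.0455 + 0.0163 + 0.0058) ≈ 15.313 × 0.5522 ≈ 8.456 mg/L.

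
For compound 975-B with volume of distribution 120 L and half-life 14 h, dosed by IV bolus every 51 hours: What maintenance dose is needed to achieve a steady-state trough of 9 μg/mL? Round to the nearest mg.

τ/t½ = 51/14 ≈ 3.6429, so f = (1/2)^(51/14) ≈ 0.080055.
Cmin,ss = (D/Vd)·f/(1−f), so D = Cmin,ss·Vd·(1−f)/f.
D = 9 × 120 × (1−f)/f ≈ 9 × 120 × 11.49141 ≈ 12410.72 mg.

12411 mg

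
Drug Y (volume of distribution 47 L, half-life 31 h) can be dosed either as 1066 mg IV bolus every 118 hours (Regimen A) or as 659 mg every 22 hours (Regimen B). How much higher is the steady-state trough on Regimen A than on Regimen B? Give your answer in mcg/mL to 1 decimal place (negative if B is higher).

Regimen A: f = (1/2)^(118/31) ≈ 0.0715; Cmin,ss = (1066/47)·f/(1−f) ≈ 1.747 mcg/mL.
Regimen B: f = (1/2)^(22/31) ≈ 0.6115; Cmin,ss = (659/47)·f/(1−f) ≈ 22.070 mcg/mL.
Difference ≈ 1.747 − 22.070 ≈ -20.323 mcg/mL.

-20.3 mcg/mL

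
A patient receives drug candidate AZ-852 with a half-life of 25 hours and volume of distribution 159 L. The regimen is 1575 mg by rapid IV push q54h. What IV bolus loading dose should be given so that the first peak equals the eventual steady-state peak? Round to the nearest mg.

f = (1/2)^(54/25) ≈ 0.223756; accumulation ratio R = 1/(1−f) ≈ 1.28825.
Loading dose to hit Cmax,ss on first dose: D_load = D_maint·R ≈ 1575 × 1.28825 ≈ 2028.99 mg.

2029 mg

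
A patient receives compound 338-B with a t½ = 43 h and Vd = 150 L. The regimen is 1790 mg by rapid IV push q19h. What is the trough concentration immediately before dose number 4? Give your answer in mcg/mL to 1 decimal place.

20.0 mcg/mL

f = (1/2)^(τ/t½) = (1/2)^(19/43) ≈ 0.7362.
C₀ = D/Vd = 1790/150 ≈ 11.933 mcg/mL.
Before the 4th dose, 3 doses have been given. Superposition: Cmin = C₀·(f + f² + … + f^3).
≈ 11.933 × (0.7362 + 0.5420 + 0.3990) ≈ 11.933 × 1.6772 ≈ 20.014 mcg/mL.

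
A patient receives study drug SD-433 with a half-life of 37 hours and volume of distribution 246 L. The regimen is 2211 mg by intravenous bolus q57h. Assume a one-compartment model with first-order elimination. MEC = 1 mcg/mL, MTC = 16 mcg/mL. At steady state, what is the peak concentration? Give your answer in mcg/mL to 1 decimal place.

13.7 mcg/mL

Over one 57-h interval, 57/37 ≈ 1.5405 half-lives elapse, leaving f ≈ 0.3438 of each dose.
Accumulation ratio R = 1/(1 − f) ≈ 1/0.6562 ≈ 1.5239.
Single-dose peak C₀ = D/Vd = 2211/246 ≈ 8.988 mcg/mL.
Steady-state peak Cmax,ss = C₀·R ≈ 8.988 × 1.5239 ≈ 13.697 mcg/mL.
Peak 13.7 mcg/mL vs MTC 16 mcg/mL: below toxic threshold.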